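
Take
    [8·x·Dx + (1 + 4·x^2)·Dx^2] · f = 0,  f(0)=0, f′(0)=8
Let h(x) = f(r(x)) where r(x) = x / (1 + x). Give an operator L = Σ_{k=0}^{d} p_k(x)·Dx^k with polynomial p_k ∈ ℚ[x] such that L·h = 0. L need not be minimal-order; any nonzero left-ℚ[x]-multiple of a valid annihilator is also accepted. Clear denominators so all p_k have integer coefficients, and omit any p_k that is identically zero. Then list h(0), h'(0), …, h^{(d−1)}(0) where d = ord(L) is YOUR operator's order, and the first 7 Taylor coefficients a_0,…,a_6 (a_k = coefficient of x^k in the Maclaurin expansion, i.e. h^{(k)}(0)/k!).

L = (2 + 10·x)·Dx + (1 + 2·x + 5·x^2)·Dx^2  (order 2).
h: a_k = 0, 8, -8, -8/3, 24, -152/5, -88/3, …
ICs: h(0) = 0, h′(0) = 8.

f: a_k = 0, 8, 0, -32/3, 0, 128/5, 0, …
Change of var in L_f (x↦r) gives L₀.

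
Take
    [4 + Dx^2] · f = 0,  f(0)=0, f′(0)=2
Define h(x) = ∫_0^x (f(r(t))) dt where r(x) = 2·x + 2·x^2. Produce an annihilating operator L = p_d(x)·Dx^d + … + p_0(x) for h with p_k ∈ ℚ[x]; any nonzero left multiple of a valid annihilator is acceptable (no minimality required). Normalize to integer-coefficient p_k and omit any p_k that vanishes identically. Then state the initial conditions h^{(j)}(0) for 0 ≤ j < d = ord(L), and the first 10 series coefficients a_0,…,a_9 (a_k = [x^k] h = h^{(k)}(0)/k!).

L = (16 + 96·x + 192·x^2 + 128·x^3)·Dx - 2·Dx^2 + (1 + 2·x)·Dx^3  (order 3).
h: a_k = 0, 0, 2, 4/3, -8/3, -32/5, -176/45, 32/7, 3232/315, 2816/405, …
ICs: h(0) = 0, h′(0) = 0, h′′(0) = 4.

f: a_k = 0, 2, 0, -4/3, 0, 4/15, 0, -8/315, 0, 4/2835, …
h₀=f(r): pull back L_f along r ⇒ L₀.
h=∫₀ˣh₀: take L = L₀·Dx.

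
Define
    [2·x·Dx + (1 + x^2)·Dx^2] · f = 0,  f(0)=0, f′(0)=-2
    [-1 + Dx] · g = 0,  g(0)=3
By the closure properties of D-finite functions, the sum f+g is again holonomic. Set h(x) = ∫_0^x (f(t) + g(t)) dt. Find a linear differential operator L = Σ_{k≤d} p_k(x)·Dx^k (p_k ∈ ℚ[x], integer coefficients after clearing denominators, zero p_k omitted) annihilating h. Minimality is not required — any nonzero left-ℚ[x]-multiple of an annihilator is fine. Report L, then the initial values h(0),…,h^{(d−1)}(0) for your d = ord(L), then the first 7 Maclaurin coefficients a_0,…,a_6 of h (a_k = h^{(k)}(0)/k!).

L = (2 - 4·x - 2·x^2)·Dx^2 + (-3 + 3·x + x^2 - x^3)·Dx^3 + (1 + x + x^2 + x^3)·Dx^4  (order 4).
h: a_k = 0, 3, 1/2, 1/2, 7/24, 1/40, -1/16, …
ICs: h(0) = 0, h′(0) = 3, h′′(0) = 1, h′′′(0) = 3.

f: a_k = 0, -2, 0, 2/3, 0, -2/5, 0, …
g: a_k = 3, 3, 3/2, 1/2, 1/8, 1/40, 1/240, …
Sum ⇒ L₀ = lclm(L_f,L_g) in ℚ(x)⟨Dx⟩.
∫: right-multiply L₀ by Dx.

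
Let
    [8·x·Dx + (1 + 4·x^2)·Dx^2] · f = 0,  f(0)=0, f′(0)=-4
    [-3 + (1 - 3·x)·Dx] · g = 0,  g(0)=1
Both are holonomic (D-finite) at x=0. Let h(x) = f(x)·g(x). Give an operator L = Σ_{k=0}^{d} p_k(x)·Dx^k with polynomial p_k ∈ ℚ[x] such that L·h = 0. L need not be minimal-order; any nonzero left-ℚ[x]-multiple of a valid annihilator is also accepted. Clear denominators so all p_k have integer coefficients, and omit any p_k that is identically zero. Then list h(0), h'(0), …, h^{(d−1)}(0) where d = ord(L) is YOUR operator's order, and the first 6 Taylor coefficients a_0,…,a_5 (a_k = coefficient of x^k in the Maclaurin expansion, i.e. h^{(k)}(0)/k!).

f: a_k = 0, -4, 0, 16/3, 0, -64/5, …
g: a_k = 1, 3, 9, 27, 81, 243, …
h₀=f·g: eliminate ⇒ L₀, order ≤ 2·1.
L = 24·x + (6 - 8·x + 48·x^2)·Dx + (-1 + 3·x - 4·x^2 + 12·x^3)·Dx^2  (order 2).
h: a_k = 0, -4, -12, -92/3, -92, -1444/5, …
ICs: h(0) = 0, h′(0) = -4.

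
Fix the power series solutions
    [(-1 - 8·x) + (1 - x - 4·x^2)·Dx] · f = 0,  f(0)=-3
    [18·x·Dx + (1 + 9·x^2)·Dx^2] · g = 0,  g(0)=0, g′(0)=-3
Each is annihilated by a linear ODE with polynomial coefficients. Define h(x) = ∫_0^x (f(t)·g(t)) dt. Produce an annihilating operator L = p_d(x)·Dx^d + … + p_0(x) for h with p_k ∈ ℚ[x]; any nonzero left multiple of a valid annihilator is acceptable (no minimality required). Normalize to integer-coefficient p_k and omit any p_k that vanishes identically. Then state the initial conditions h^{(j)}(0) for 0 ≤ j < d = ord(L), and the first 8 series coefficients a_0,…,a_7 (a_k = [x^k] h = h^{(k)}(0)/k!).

L = (8 + 18·x + 216·x^2)·Dx + (2 - 2·x + 36·x^2 + 216·x^3)·Dx^2 + (-1 + x - 5·x^2 + 9·x^3 + 36·x^4)·Dx^3  (order 3).
h: a_k = 0, 0, 9/2, 3, 9/2, 54/5, 453/10, 2439/35, …
ICs: h(0) = 0, h′(0) = 0, h′′(0) = 9.

f: a_k = -3, -3, -15, -27, -87, -195, -543, -1323, …
g: a_k = 0, -3, 0, 9, 0, -243/5, 0, 2187/7, …
h₀=f·g: eliminate ⇒ L₀, order ≤ 1·2.
h=∫₀ˣh₀: take L = L₀·Dx.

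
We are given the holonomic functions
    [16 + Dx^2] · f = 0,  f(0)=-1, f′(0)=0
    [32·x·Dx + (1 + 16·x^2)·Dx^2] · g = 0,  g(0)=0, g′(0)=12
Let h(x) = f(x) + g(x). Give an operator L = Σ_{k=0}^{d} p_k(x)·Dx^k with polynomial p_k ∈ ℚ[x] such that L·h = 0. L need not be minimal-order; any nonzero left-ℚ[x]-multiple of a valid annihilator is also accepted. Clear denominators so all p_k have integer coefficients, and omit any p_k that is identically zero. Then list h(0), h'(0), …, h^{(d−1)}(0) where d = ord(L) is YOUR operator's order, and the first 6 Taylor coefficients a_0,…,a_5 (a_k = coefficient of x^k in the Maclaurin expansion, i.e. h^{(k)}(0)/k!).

f: a_k = -1, 0, 8, 0, -32/3, 0, …
g: a_k = 0, 12, 0, -64, 0, 3072/5, …
h₀=f+g: left-lcm gives L₀, ord ≤ 4.
L = (-5632·x + 114688·x^3 + 131072·x^5)·Dx + (-16 + 1792·x^2 + 36864·x^4 + 65536·x^6)·Dx^2 + (-352·x + 7168·x^3 + 8192·x^5)·Dx^3 + (-1 + 112·x^2 + 2304·x^4 + 4096·x^6)·Dx^4  (order 4).
h: a_k = -1, 12, 8, -64, -32/3, 3072/5, …
ICs: h(0) = -1, h′(0) = 12, h′′(0) = 16, h′′′(0) = -384.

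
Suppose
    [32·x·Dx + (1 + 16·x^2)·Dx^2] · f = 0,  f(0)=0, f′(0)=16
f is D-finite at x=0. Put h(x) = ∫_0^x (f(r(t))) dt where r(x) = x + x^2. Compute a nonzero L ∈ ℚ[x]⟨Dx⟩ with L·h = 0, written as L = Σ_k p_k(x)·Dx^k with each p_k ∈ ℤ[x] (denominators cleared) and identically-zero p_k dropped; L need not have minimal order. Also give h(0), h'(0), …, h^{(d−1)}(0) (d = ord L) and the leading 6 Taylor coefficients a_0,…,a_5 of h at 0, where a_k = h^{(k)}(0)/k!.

f: a_k = 0, 16, 0, -256/3, 0, 4096/5, …
Substitute x→r, Dx→(1/r')Dx; clear ⇒ L₀.
Integrate: L := L₀·Dx.
L = (-2 + 32·x + 128·x^2 + 192·x^3 + 96·x^4)·Dx^2 + (1 + 2·x + 16·x^2 + 64·x^3 + 80·x^4 + 32·x^5)·Dx^3  (order 3).
h: a_k = 0, 0, 8, 16/3, -64/3, -256/5, …
ICs: h(0) = 0, h′(0) = 0, h′′(0) = 16.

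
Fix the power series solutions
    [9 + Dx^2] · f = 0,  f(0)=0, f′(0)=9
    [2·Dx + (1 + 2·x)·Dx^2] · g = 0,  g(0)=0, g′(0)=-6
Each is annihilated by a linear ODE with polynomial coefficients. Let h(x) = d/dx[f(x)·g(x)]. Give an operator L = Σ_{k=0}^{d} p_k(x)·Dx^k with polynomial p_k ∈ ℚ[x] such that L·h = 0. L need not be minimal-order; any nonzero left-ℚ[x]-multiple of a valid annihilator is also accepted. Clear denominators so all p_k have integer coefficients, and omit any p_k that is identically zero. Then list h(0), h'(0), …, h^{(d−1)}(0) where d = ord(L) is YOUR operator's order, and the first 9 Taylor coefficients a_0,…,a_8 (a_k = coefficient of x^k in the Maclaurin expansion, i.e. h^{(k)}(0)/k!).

f: a_k = 0, 9, 0, -27/2, 0, 243/40, 0, -729/560, 0, …
g: a_k = 0, -6, 6, -8, 12, -96/5, 32, -384/7, 96, …
h₀=f·g: eliminate ⇒ L₀, order ≤ 2·2.
Differentiate: ansatz ord ≤ ord L₀ ⇒ L.
L = (-1890 - 5103·x + 24057·x^2 + 163296·x^3 + 344088·x^4 + 314928·x^5 + 104976·x^6) + (-297 + 1998·x + 19440·x^2 + 51840·x^3 + 58320·x^4 + 23328·x^5)·Dx + (-147 + 738·x + 11106·x^2 + 44064·x^3 + 80352·x^4 + 69984·x^5 + 23328·x^6)·Dx^2 + (-33 + 222·x + 2160·x^2 + 5760·x^3 + 6480·x^4 + 2592·x^5)·Dx^3 + (7 + 145·x + 937·x^2 + 2880·x^3 + 4680·x^4 + 3888·x^5 + 1296·x^6)·Dx^4  (order 4).
h: a_k = 0, -108, 162, 36, 135, -1215/2, 22743/20, -15417/7, 250533/56, …
ICs: h(0) = 0, h′(0) = -108, h′′(0) = 324, h′′′(0) = 216.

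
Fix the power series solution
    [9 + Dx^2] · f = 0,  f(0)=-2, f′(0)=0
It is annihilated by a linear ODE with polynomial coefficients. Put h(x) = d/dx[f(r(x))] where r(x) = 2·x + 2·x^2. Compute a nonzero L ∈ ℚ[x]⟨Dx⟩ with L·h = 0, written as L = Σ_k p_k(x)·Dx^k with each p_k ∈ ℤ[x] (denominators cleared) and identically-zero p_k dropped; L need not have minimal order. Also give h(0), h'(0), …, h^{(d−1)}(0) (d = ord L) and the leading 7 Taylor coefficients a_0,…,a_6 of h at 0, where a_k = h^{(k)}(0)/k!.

f: a_k = -2, 0, 9, 0, -27/4, 0, 81/40, …
f∘r: x↦r, Dx↦Dx/r' in L_f ⇒ L₀.
Derive L from L₀ (diff closure).
L = (48 + 288·x + 864·x^2 + 1152·x^3 + 576·x^4) + (-6 - 12·x)·Dx + (1 + 4·x + 4·x^2)·Dx^2  (order 2).
h: a_k = 0, 72, 216, -288, -2160, -15552/5, 12096/5, …
ICs: h(0) = 0, h′(0) = 72.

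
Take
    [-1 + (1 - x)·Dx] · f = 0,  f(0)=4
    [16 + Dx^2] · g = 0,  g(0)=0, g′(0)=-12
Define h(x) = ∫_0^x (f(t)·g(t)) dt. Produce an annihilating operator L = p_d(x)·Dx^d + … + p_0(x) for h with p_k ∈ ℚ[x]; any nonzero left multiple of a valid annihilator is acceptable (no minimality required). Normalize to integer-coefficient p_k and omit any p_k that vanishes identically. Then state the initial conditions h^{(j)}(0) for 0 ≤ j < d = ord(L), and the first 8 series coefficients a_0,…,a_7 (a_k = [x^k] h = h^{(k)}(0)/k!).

f: a_k = 4, 4, 4, 4, 4, 4, 4, 4, …
g: a_k = 0, -12, 0, 32, 0, -128/5, 0, 1024/105, …
Sym-product of L_f,L_g gives L₀ (≤ ord 2).
h=∫₀ˣh₀: take L = L₀·Dx.
L = (-16 + 16·x)·Dx + 2·Dx^2 + (-1 + x)·Dx^3  (order 3).
h: a_k = 0, 0, -24, -16, 20, 16, -56/15, -16/5, …
ICs: h(0) = 0, h′(0) = 0, h′′(0) = -48.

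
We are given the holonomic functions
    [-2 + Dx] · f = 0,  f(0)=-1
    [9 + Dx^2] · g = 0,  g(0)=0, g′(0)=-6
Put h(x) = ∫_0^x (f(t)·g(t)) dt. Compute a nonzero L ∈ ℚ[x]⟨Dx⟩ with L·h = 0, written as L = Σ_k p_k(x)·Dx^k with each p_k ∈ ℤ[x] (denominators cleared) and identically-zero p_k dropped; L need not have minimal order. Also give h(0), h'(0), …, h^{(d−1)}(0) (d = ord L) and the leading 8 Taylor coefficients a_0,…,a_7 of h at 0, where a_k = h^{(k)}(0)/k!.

f: a_k = -1, -2, -2, -4/3, -2/3, -4/15, -4/45, -8/315, …
g: a_k = 0, -6, 0, 9, 0, -81/20, 0, 243/280, …
h₀=f·g: eliminate ⇒ L₀, order ≤ 1·2.
h=∫h₀ ⇒ L = L₀·Dx.
L = 13·Dx - 4·Dx^2 + Dx^3  (order 3).
h: a_k = 0, 0, 3, 4, 3/4, -2, -199/120, -23/70, …
ICs: h(0) = 0, h′(0) = 0, h′′(0) = 6.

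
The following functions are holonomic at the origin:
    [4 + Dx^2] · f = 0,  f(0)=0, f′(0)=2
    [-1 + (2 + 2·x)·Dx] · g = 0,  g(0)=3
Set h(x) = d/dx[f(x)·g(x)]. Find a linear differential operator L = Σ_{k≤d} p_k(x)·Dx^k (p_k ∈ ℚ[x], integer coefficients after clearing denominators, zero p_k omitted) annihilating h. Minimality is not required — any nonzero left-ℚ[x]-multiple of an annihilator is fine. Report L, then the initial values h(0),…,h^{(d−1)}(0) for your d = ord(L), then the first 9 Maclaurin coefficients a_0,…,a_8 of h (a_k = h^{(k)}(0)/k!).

f: a_k = 0, 2, 0, -4/3, 0, 4/15, 0, -8/315, 0, …
g: a_k = 3, 3/2, -3/8, 3/16, -15/128, 21/256, -63/1024, 99/2048, -1287/32768, …
f·g: L₀ = L_f ⊗_s L_g, ord ≤ 2·1.
h₀' ⇒ L via d/dx closure of L₀.
L = (413 + 1344·x + 1696·x^2 + 1024·x^3 + 256·x^4) + (-52 - 180·x - 192·x^2 - 64·x^3)·Dx + (76 + 280·x + 396·x^2 + 256·x^3 + 64·x^4)·Dx^2  (order 2).
h: a_k = 6, 6, -57/4, -13/2, 341/64, 603/320, -7687/7680, -17/2688, -216983/1720320, …
ICs: h(0) = 6, h′(0) = 6.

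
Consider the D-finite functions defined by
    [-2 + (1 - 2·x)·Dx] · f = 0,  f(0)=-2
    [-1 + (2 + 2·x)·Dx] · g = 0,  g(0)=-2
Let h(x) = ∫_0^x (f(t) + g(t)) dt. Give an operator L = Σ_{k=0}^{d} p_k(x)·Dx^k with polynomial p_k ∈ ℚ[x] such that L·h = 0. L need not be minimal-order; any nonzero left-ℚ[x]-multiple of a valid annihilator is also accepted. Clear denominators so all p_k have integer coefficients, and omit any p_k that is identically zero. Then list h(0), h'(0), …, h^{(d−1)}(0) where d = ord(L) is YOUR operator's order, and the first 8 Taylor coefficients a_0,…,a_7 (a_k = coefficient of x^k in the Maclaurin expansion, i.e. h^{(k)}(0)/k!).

L = (-6 - 4·x)·Dx + (11 + 20·x + 12·x^2)·Dx^2 + (-2 - 2·x + 8·x^2 + 8·x^3)·Dx^3  (order 3).
h: a_k = 0, -4, -5/2, -31/12, -129/32, -2043/320, -2733/256, -65515/3584, …
ICs: h(0) = 0, h′(0) = -4, h′′(0) = -5.

f: a_k = -2, -4, -8, -16, -32, -64, -128, -256, …
g: a_k = -2, -1, 1/4, -1/8, 5/64, -7/128, 21/512, -33/1024, …
f+g: L₀ = lclm(L_f,L_g), ord ≤ 1+1.
h=∫h₀ ⇒ L = L₀·Dx.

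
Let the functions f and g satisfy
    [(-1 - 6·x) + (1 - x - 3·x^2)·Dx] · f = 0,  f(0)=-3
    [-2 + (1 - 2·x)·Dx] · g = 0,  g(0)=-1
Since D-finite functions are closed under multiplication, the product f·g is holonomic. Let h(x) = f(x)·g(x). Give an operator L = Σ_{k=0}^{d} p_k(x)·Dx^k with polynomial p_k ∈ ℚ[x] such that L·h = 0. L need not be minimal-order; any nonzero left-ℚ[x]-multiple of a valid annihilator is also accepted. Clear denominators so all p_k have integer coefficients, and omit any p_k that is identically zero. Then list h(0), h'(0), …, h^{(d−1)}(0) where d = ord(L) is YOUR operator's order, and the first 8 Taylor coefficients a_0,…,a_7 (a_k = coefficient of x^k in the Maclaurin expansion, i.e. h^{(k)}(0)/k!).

f: a_k = -3, -3, -12, -21, -57, -120, -291, -651, …
g: a_k = -1, -2, -4, -8, -16, -32, -64, -128, …
Sym-product of L_f,L_g gives L₀ (≤ ord 1).
L = (-3 - 2·x + 18·x^2) + (1 - 3·x - x^2 + 6·x^3)·Dx  (order 1).
h: a_k = 3, 9, 30, 81, 219, 558, 1407, 3465, …
ICs: h(0) = 3.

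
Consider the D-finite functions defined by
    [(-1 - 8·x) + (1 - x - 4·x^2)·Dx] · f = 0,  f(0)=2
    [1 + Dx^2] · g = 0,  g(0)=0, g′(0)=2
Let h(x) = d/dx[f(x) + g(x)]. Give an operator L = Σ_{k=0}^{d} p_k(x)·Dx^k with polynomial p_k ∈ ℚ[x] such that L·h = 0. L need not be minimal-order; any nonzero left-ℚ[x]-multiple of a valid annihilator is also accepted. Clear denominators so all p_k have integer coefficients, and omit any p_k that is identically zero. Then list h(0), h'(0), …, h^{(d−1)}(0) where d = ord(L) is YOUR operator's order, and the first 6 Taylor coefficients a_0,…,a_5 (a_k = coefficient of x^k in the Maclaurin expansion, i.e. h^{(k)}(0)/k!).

L = (706 + 4324·x + 19178·x^2 + 15080·x^3 + 30400·x^4 + 1152·x^5 + 1536·x^6) + (-55 - 431·x + 153·x^2 + 1009·x^3 + 3620·x^4 + 5904·x^5 + 448·x^6 + 512·x^7)·Dx + (706 + 4324·x + 19178·x^2 + 15080·x^3 + 30400·x^4 + 1152·x^5 + 1536·x^6)·Dx^2 + (-55 - 431·x + 153·x^2 + 1009·x^3 + 3620·x^4 + 5904·x^5 + 448·x^6 + 512·x^7)·Dx^3  (order 3).
h: a_k = 4, 20, 53, 232, 7801/12, 2172, …
ICs: h(0) = 4, h′(0) = 20, h′′(0) = 106.

f: a_k = 2, 2, 10, 18, 58, 130, …
g: a_k = 0, 2, 0, -1/3, 0, 1/60, …
f+g: L₀ = lclm(L_f,L_g), ord ≤ 1+2.
h=h₀': d/dx-closure on L₀ ⇒ L.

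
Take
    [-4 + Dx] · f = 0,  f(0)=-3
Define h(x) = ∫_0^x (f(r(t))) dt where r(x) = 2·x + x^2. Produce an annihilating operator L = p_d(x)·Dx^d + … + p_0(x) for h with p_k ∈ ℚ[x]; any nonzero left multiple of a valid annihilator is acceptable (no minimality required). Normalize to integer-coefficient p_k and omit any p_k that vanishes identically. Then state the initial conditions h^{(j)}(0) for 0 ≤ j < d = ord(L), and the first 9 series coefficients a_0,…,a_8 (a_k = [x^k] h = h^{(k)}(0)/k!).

L = (-8 - 8·x)·Dx + Dx^2  (order 2).
h: a_k = 0, -3, -12, -36, -88, -184, -1696/5, -59104/105, -89632/105, …
ICs: h(0) = 0, h′(0) = -3.

f: a_k = -3, -12, -24, -32, -32, -128/5, -256/15, -1024/105, -512/105, …
Change of var in L_f (x↦r) gives L₀.
h=∫₀ˣh₀: take L = L₀·Dx.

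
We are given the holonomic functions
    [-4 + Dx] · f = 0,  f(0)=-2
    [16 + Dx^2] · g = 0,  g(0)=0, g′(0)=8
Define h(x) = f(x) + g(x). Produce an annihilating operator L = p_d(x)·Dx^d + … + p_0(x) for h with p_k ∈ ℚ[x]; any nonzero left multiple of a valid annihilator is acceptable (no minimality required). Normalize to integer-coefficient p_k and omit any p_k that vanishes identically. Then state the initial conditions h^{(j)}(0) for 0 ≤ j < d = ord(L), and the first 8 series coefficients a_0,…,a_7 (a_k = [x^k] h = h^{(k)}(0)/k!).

f: a_k = -2, -8, -16, -64/3, -64/3, -256/15, -512/45, -2048/315, …
g: a_k = 0, 8, 0, -64/3, 0, 256/15, 0, -2048/315, …
h₀=f+g: left-lcm gives L₀, ord ≤ 3.
L = -64 + 16·Dx - 4·Dx^2 + Dx^3  (order 3).
h: a_k = -2, 0, -16, -128/3, -64/3, 0, -512/45, -4096/315, …
ICs: h(0) = -2, h′(0) = 0, h′′(0) = -32.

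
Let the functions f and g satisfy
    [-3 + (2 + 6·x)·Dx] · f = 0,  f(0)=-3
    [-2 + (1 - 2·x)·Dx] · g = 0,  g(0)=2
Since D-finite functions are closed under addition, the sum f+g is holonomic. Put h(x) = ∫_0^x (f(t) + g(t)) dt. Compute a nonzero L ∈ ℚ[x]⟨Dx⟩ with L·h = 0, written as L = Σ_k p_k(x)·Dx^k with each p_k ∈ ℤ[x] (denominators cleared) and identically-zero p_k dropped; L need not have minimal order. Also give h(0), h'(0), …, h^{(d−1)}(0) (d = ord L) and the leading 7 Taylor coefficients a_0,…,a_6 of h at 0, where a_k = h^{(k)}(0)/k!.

f: a_k = -3, -9/2, 27/8, -81/16, 1215/128, -5103/256, 45927/1024, …
g: a_k = 2, 4, 8, 16, 32, 64, 128, …
Weyl lclm of L_f,L_g ⇒ L₀ (ord ≤ 2).
h=∫h₀ ⇒ L = L₀·Dx.
L = (66 + 108·x)·Dx + (-41 - 156·x - 324·x^2)·Dx^2 + (2 + 38·x + 24·x^2 - 216·x^3)·Dx^3  (order 3).
h: a_k = 0, -1, -1/4, 91/24, 175/64, 5311/640, 11281/1536, …
ICs: h(0) = 0, h′(0) = -1, h′′(0) = -1/2.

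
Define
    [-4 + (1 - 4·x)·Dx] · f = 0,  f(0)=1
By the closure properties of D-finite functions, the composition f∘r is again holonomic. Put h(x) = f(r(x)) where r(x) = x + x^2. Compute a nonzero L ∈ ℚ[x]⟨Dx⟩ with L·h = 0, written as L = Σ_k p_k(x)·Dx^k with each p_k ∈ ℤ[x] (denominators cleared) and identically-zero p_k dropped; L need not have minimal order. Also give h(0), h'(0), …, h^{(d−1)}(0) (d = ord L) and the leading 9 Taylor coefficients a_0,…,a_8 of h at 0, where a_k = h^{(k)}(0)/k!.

L = (4 + 8·x) + (-1 + 4·x + 4·x^2)·Dx  (order 1).
h: a_k = 1, 4, 20, 96, 464, 2240, 10816, 52224, 252160, …
ICs: h(0) = 1.

f: a_k = 1, 4, 16, 64, 256, 1024, 4096, 16384, 65536, …
L₀ from L_f via x↦r, Dx↦r'^{-1}Dx.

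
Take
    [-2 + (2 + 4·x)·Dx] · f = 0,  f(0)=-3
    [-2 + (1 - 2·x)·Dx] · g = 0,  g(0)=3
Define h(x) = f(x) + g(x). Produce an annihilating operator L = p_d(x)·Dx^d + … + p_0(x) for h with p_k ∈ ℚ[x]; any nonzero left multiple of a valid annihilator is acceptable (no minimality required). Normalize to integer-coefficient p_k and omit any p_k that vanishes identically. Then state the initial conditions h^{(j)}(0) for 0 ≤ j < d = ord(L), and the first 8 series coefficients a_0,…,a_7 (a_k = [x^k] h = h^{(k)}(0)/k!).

f: a_k = -3, -3, 3/2, -3/2, 15/8, -21/8, 63/16, -99/16, …
g: a_k = 3, 6, 12, 24, 48, 96, 192, 384, …
h₀=f+g: left-lcm gives L₀, ord ≤ 2.
L = (10 + 12·x) + (-9 - 28·x - 36·x^2)·Dx + (1 + 6·x - 4·x^2 - 24·x^3)·Dx^2  (order 2).
h: a_k = 0, 3, 27/2, 45/2, 399/8, 747/8, 3135/16, 6045/16, …
ICs: h(0) = 0, h′(0) = 3.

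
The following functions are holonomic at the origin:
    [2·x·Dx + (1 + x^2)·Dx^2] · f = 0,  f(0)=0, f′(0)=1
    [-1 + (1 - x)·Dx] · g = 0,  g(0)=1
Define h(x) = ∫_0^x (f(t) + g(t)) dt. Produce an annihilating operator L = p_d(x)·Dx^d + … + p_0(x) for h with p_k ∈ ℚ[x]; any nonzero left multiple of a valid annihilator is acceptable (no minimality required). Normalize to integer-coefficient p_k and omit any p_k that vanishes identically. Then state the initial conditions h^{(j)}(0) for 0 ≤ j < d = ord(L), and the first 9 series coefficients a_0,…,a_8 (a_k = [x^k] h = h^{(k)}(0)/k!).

L = (2 - 8·x - 6·x^2)·Dx^2 + (-4 + 2·x - 4·x^2 - 6·x^3)·Dx^3 + (1 - x^4)·Dx^4  (order 4).
h: a_k = 0, 1, 1, 1/3, 1/6, 1/5, 1/5, 1/7, 3/28, …
ICs: h(0) = 0, h′(0) = 1, h′′(0) = 2, h′′′(0) = 2.

f: a_k = 0, 1, 0, -1/3, 0, 1/5, 0, -1/7, 0, …
g: a_k = 1, 1, 1, 1, 1, 1, 1, 1, 1, …
Sum ⇒ L₀ = lclm(L_f,L_g) in ℚ(x)⟨Dx⟩.
∫: right-multiply L₀ by Dx.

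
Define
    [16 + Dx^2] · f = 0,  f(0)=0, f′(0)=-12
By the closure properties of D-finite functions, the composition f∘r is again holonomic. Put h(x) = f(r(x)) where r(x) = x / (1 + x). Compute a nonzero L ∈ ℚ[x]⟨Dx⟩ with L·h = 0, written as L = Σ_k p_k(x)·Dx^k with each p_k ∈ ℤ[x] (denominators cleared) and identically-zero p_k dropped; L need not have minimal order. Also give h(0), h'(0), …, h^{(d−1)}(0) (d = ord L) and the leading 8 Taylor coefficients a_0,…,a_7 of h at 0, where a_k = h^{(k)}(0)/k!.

f: a_k = 0, -12, 0, 32, 0, -128/5, 0, 1024/105, …
Change of var in L_f (x↦r) gives L₀.
L = 16 + (2 + 6·x + 6·x^2 + 2·x^3)·Dx + (1 + 4·x + 6·x^2 + 4·x^3 + x^4)·Dx^2  (order 2).
h: a_k = 0, -12, 12, 20, -84, 772/5, -180, 9844/105, …
ICs: h(0) = 0, h′(0) = -12.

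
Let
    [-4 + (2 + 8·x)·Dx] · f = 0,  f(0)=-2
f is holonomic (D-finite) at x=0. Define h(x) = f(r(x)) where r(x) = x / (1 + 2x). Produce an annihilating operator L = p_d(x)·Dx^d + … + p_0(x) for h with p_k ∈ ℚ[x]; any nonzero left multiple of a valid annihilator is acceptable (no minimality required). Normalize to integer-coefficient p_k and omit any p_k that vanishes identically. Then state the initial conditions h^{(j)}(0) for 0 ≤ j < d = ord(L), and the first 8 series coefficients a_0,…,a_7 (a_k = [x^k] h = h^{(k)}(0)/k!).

L = -2 + (1 + 8·x + 12·x^2)·Dx  (order 1).
h: a_k = -2, -4, 12, -40, 148, -600, 2616, -12048, …
ICs: h(0) = -2.

f: a_k = -2, -4, 4, -8, 20, -56, 168, -528, …
L₀ from L_f via x↦r, Dx↦r'^{-1}Dx.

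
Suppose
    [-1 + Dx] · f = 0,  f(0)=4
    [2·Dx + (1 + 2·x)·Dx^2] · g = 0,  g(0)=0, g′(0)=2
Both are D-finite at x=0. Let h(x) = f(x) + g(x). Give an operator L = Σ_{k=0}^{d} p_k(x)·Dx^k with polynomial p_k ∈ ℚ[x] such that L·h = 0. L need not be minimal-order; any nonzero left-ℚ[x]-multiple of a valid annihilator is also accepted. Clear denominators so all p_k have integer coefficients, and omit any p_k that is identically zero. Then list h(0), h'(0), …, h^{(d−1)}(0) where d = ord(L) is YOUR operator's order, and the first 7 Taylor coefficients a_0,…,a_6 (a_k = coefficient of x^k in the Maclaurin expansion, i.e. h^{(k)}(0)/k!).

f: a_k = 4, 4, 2, 2/3, 1/6, 1/30, 1/180, …
g: a_k = 0, 2, -2, 8/3, -4, 32/5, -32/3, …
f+g: L₀ = lclm(L_f,L_g), ord ≤ 1+2.
L = (-10 - 4·x)·Dx + (7 - 4·x - 4·x^2)·Dx^2 + (3 + 8·x + 4·x^2)·Dx^3  (order 3).
h: a_k = 4, 6, 0, 10/3, -23/6, 193/30, -1919/180, …
ICs: h(0) = 4, h′(0) = 6, h′′(0) = 0.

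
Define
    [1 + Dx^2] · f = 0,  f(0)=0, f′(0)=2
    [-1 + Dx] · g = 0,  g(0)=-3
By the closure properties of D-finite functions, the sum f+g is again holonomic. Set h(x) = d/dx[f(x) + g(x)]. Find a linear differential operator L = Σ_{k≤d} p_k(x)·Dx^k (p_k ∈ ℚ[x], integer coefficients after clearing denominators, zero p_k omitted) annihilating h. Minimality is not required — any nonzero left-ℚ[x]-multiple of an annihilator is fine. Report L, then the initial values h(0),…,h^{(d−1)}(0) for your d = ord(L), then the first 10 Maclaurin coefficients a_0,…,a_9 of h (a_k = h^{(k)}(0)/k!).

f: a_k = 0, 2, 0, -1/3, 0, 1/60, 0, -1/2520, 0, 1/181440, …
g: a_k = -3, -3, -3/2, -1/2, -1/8, -1/40, -1/240, -1/1680, -1/13440, -1/120960, …
h₀=f+g: left-lcm gives L₀, ord ≤ 3.
Derive L from L₀ (diff closure).
L = 1 - Dx + Dx^2 - Dx^3  (order 3).
h: a_k = -1, -3, -5/2, -1/2, -1/24, -1/40, -1/144, -1/1680, -1/40320, -1/120960, …
ICs: h(0) = -1, h′(0) = -3, h′′(0) = -5.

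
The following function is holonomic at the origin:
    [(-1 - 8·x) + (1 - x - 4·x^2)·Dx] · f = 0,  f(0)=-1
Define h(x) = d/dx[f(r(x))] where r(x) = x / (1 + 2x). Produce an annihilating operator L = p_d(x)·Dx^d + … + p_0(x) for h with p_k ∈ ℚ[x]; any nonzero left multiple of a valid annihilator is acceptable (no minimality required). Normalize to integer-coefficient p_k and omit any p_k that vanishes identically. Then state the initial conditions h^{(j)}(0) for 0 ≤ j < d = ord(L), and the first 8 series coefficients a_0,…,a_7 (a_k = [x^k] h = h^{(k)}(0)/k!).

f: a_k = -1, -1, -5, -9, -29, -65, -181, -441, …
Substitute x→r, Dx→(1/r')Dx; clear ⇒ L₀.
Derive L from L₀ (diff closure).
L = (6 + 12·x + 72·x^2 + 80·x^3) + (-1 - 15·x - 54·x^2 - 36·x^3 + 40·x^4)·Dx  (order 1).
h: a_k = -1, -6, 21, -108, 475, -2034, 8449, -34392, …
ICs: h(0) = -1.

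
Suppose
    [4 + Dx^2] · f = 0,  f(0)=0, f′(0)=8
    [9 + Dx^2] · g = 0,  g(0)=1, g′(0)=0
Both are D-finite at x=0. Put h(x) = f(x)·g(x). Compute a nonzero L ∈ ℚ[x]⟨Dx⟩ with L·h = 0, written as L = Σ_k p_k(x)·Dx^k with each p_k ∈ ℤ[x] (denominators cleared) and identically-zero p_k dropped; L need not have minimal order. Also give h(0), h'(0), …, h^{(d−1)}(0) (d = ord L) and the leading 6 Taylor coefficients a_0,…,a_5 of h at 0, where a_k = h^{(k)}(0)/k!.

f: a_k = 0, 8, 0, -16/3, 0, 16/15, …
g: a_k = 1, 0, -9/2, 0, 27/8, 0, …
f·g: L₀ = L_f ⊗_s L_g, ord ≤ 2·2.
L = 25 + 26·Dx^2 + Dx^4  (order 4).
h: a_k = 0, 8, 0, -124/3, 0, 781/15, …
ICs: h(0) = 0, h′(0) = 8, h′′(0) = 0, h′′′(0) = -248.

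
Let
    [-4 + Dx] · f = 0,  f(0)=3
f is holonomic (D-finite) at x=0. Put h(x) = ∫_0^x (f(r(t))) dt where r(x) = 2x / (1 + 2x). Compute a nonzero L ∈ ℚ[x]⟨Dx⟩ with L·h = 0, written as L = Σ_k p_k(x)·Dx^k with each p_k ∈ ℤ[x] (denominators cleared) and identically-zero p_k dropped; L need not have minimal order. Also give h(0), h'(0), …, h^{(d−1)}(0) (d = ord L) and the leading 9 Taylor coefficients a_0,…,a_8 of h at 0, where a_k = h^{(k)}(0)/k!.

f: a_k = 3, 12, 24, 32, 32, 128/5, 256/15, 1024/105, 512/105, …
L₀ from L_f via x↦r, Dx↦r'^{-1}Dx.
h=∫h₀ ⇒ L = L₀·Dx.
L = -8·Dx + (1 + 4·x + 4·x^2)·Dx^2  (order 2).
h: a_k = 0, 3, 12, 16, -8, -64/5, 448/15, -2816/105, -1088/105, …
ICs: h(0) = 0, h′(0) = 3.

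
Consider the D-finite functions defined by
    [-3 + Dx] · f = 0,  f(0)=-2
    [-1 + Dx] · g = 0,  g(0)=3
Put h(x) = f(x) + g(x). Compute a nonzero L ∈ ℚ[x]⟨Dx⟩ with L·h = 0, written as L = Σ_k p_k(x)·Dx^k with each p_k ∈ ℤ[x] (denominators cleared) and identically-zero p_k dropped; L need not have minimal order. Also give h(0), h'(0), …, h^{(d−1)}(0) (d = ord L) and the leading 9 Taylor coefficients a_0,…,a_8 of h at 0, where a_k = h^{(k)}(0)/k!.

L = 3 - 4·Dx + Dx^2  (order 2).
h: a_k = 1, -3, -15/2, -17/2, -53/8, -161/40, -97/48, -1457/1680, -4373/13440, …
ICs: h(0) = 1, h′(0) = -3.

f: a_k = -2, -6, -9, -9, -27/4, -81/20, -81/40, -243/280, -729/2240, …
g: a_k = 3, 3, 3/2, 1/2, 1/8, 1/40, 1/240, 1/1680, 1/13440, …
L₀ := lclm(L_f,L_g); ord L₀ ≤ 1+1.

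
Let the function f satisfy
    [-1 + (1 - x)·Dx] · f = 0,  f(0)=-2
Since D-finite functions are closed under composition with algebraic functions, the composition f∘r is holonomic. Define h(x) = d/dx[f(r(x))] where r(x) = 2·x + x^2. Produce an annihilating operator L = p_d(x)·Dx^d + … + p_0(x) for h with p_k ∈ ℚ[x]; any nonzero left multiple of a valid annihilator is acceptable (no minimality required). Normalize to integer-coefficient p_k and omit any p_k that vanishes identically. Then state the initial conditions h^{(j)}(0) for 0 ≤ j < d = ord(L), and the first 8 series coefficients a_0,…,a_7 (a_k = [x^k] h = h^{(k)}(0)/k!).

f: a_k = -2, -2, -2, -2, -2, -2, -2, -2, …
Substitute x→r, Dx→(1/r')Dx; clear ⇒ L₀.
Derive L from L₀ (diff closure).
L = (5 + 6·x + 3·x^2) + (-1 + x + 3·x^2 + x^3)·Dx  (order 1).
h: a_k = -4, -20, -72, -232, -700, -2028, -5712, -15760, …
ICs: h(0) = -4.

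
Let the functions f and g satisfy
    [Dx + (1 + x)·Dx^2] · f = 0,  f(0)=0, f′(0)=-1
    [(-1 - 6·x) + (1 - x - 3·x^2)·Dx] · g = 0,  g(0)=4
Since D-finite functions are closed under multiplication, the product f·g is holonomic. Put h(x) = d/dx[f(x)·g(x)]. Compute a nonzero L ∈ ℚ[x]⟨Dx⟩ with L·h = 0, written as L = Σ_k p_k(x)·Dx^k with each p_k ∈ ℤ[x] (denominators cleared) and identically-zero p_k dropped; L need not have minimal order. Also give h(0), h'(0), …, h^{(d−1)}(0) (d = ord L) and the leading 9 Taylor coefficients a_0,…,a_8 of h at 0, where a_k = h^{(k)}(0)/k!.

L = (142 + 378·x + 324·x^2) + (19 + 173·x + 396·x^2 + 252·x^3)·Dx + (-7 - 12·x + 28·x^2 + 69·x^3 + 36·x^4)·Dx^2  (order 2).
h: a_k = -4, -4, -46, -244/3, -1007/3, -3824/5, -34591/15, -597524/105, -1071061/70, …
ICs: h(0) = -4, h′(0) = -4.

f: a_k = 0, -1, 1/2, -1/3, 1/4, -1/5, 1/6, -1/7, 1/8, …
g: a_k = 4, 4, 16, 28, 76, 160, 388, 868, 2032, …
f·g: L₀ = L_f ⊗_s L_g, ord ≤ 2·1.
Differentiate: ansatz ord ≤ ord L₀ ⇒ L.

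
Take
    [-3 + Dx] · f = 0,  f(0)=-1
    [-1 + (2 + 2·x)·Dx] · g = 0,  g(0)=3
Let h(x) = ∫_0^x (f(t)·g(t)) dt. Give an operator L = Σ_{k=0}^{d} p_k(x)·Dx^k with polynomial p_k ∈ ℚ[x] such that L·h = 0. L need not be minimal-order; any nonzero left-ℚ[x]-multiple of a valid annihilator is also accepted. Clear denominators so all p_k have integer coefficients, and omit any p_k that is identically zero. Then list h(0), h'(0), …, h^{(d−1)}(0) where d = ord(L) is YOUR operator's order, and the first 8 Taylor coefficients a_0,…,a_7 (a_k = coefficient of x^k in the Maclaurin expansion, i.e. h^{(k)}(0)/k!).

f: a_k = -1, -3, -9/2, -9/2, -27/8, -81/40, -81/80, -243/560, …
g: a_k = 3, 3/2, -3/8, 3/16, -15/128, 21/256, -63/1024, 99/2048, …
Sym-product of L_f,L_g gives L₀ (≤ ord 1).
h=∫h₀ ⇒ L = L₀·Dx.
L = (-7 - 6·x)·Dx + (2 + 2·x)·Dx^2  (order 2).
h: a_k = 0, -3, -21/4, -47/8, -309/64, -2001/640, -4277/2560, -27189/35840, …
ICs: h(0) = 0, h′(0) = -3.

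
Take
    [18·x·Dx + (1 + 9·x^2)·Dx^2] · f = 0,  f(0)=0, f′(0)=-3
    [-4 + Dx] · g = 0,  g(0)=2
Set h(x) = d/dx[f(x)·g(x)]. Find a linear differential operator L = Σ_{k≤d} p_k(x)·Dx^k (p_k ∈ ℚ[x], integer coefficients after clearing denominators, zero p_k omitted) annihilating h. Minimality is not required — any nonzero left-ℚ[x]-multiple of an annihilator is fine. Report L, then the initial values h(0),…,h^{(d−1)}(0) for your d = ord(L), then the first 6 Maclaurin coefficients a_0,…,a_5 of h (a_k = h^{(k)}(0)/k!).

L = (-4 - 288·x + 1548·x^2 - 2592·x^3 + 2592·x^4) + (-7 + 108·x - 531·x^2 + 972·x^3 - 1296·x^4)·Dx + (2 - 9·x + 36·x^2 - 81·x^3 + 162·x^4)·Dx^2  (order 2).
h: a_k = -6, -48, -90, 32, -86, -1488, …
ICs: h(0) = -6, h′(0) = -48.

f: a_k = 0, -3, 0, 9, 0, -243/5, …
g: a_k = 2, 8, 16, 64/3, 64/3, 256/15, …
Sym-product of L_f,L_g gives L₀ (≤ ord 2).
h=h₀': d/dx-closure on L₀ ⇒ L.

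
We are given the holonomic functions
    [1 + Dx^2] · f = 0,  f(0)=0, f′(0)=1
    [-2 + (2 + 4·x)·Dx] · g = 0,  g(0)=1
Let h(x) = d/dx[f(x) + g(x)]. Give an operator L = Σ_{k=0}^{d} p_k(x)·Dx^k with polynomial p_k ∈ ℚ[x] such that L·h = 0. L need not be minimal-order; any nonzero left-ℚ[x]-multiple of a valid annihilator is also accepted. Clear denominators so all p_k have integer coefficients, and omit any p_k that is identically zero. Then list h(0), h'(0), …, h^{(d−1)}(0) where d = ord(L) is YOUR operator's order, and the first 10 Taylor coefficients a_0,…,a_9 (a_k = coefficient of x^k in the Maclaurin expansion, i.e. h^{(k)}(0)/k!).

f: a_k = 0, 1, 0, -1/6, 0, 1/120, 0, -1/5040, 0, 1/362880, …
g: a_k = 1, 1, -1/2, 1/2, -5/8, 7/8, -21/16, 33/16, -429/128, 715/128, …
h₀=f+g: left-lcm gives L₀, ord ≤ 3.
h₀' ⇒ L via d/dx closure of L₀.
L = (-4 - x - x^2) + (-1 - 3·x - 3·x^2 - 2·x^3)·Dx + (-4 - x - x^2)·Dx^2 + (-1 - 3·x - 3·x^2 - 2·x^3)·Dx^3  (order 3).
h: a_k = 2, -1, 1, -5/2, 53/12, -63/8, 5197/360, -429/16, 1013513/20160, -12155/128, …
ICs: h(0) = 2, h′(0) = -1, h′′(0) = 2.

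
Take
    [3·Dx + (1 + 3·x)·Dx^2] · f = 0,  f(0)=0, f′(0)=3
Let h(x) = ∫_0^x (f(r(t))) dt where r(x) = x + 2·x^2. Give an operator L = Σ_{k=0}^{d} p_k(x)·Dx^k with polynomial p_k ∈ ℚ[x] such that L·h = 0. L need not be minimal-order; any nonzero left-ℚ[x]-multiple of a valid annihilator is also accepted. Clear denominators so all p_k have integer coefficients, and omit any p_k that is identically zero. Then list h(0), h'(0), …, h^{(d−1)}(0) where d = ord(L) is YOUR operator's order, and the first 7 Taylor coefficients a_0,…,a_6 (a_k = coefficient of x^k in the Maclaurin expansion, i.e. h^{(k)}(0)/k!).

f: a_k = 0, 3, -9/2, 9, -81/4, 243/5, -243/2, …
h₀=f(r): pull back L_f along r ⇒ L₀.
∫: right-multiply L₀ by Dx.
L = (-1 + 12·x + 24·x^2)·Dx^2 + (1 + 7·x + 18·x^2 + 24·x^3)·Dx^3  (order 3).
h: a_k = 0, 0, 3/2, 1/2, -9/4, 63/20, -9/10, …
ICs: h(0) = 0, h′(0) = 0, h′′(0) = 3.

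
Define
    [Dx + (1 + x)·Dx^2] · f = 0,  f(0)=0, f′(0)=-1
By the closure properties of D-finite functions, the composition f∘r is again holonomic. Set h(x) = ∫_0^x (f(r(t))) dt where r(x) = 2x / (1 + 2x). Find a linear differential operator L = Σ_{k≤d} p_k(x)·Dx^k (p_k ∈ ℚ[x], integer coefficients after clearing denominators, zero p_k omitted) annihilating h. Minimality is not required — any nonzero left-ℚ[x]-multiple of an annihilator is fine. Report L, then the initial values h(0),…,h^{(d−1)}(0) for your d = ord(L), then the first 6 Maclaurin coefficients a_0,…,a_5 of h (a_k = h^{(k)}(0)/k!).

L = (6 + 16·x)·Dx^2 + (1 + 6·x + 8·x^2)·Dx^3  (order 3).
h: a_k = 0, 0, -1, 2, -14/3, 12, …
ICs: h(0) = 0, h′(0) = 0, h′′(0) = -2.

f: a_k = 0, -1, 1/2, -1/3, 1/4, -1/5, …
f∘r: x↦r, Dx↦Dx/r' in L_f ⇒ L₀.
h=∫h₀ ⇒ L = L₀·Dx.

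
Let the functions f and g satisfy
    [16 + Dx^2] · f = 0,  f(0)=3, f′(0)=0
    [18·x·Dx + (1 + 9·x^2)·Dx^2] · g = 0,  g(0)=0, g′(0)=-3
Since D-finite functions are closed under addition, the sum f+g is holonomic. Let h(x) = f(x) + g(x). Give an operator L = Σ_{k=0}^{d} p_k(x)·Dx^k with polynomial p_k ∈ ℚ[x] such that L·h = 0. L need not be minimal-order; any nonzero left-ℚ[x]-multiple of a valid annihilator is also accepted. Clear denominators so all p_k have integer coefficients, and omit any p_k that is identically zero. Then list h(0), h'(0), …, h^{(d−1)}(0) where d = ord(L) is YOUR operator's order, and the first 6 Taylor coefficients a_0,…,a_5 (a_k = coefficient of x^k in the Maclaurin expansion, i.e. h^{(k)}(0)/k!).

L = (-13248·x + 181440·x^3 + 186624·x^5)·Dx + (-16 + 6048·x^2 + 66096·x^4 + 93312·x^6)·Dx^2 + (-828·x + 11340·x^3 + 11664·x^5)·Dx^3 + (-1 + 378·x^2 + 4131·x^4 + 5832·x^6)·Dx^4  (order 4).
h: a_k = 3, -3, -24, 9, 32, -243/5, …
ICs: h(0) = 3, h′(0) = -3, h′′(0) = -48, h′′′(0) = 54.

f: a_k = 3, 0, -24, 0, 32, 0, …
g: a_k = 0, -3, 0, 9, 0, -243/5, …
f+g: L₀ = lclm(L_f,L_g), ord ≤ 2+2.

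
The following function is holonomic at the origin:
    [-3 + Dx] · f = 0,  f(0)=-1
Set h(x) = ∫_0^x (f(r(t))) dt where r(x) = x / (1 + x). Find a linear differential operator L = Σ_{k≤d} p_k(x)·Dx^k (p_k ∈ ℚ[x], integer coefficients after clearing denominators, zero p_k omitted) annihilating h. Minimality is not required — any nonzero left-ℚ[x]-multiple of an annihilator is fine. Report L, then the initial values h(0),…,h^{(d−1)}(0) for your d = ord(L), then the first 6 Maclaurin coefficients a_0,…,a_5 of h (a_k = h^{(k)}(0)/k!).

f: a_k = -1, -3, -9/2, -9/2, -27/8, -81/40, …
f∘r: x↦r, Dx↦Dx/r' in L_f ⇒ L₀.
∫: right-multiply L₀ by Dx.
L = -3·Dx + (1 + 2·x + x^2)·Dx^2  (order 2).
h: a_k = 0, -1, -3/2, -1/2, 3/8, -3/40, …
ICs: h(0) = 0, h′(0) = -1.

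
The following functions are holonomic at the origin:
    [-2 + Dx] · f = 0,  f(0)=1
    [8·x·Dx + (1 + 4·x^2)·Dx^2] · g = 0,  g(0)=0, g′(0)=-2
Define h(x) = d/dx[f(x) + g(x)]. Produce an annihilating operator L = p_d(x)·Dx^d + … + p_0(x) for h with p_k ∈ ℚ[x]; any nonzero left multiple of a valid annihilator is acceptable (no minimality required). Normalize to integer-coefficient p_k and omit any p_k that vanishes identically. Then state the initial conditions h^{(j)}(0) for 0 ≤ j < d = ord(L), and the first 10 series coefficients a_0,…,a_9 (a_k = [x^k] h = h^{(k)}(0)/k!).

L = (8 - 32·x - 32·x^2) + (-6 + 12·x + 8·x^2 - 16·x^3)·Dx + (1 + 2·x + 4·x^2 + 8·x^3)·Dx^2  (order 2).
h: a_k = 0, 4, 12, 8/3, -92/3, 8/15, 5768/45, 16/315, -161276/315, 8/2835, …
ICs: h(0) = 0, h′(0) = 4.

f: a_k = 1, 2, 2, 4/3, 2/3, 4/15, 4/45, 8/315, 2/315, 4/2835, …
g: a_k = 0, -2, 0, 8/3, 0, -32/5, 0, 128/7, 0, -512/9, …
Sum ⇒ L₀ = lclm(L_f,L_g) in ℚ(x)⟨Dx⟩.
h=h₀': d/dx-closure on L₀ ⇒ L.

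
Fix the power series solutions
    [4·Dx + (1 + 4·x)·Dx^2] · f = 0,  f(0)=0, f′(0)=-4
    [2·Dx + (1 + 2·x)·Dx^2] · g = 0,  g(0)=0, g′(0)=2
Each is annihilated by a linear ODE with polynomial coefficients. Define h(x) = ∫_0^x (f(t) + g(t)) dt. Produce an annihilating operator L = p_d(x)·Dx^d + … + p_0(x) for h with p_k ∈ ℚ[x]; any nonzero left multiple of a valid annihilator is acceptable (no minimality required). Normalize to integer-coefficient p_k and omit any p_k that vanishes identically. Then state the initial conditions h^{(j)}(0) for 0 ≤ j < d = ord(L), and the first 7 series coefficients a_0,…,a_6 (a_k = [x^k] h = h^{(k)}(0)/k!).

f: a_k = 0, -4, 8, -64/3, 64, -1024/5, 2048/3, …
g: a_k = 0, 2, -2, 8/3, -4, 32/5, -32/3, …
Sum ⇒ L₀ = lclm(L_f,L_g) in ℚ(x)⟨Dx⟩.
Integrate: L := L₀·Dx.
L = 16·Dx^2 + (12 + 32·x)·Dx^3 + (1 + 6·x + 8·x^2)·Dx^4  (order 4).
h: a_k = 0, 0, -1, 2, -14/3, 12, -496/15, …
ICs: h(0) = 0, h′(0) = 0, h′′(0) = -2, h′′′(0) = 12.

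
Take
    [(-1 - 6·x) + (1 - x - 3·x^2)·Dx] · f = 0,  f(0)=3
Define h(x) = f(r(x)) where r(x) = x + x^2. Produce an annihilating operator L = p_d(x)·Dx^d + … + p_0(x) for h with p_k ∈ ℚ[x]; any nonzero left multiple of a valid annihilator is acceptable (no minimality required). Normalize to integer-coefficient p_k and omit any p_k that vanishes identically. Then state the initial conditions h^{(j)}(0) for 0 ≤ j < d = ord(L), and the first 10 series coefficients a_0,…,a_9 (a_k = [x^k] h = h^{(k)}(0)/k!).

L = (1 + 8·x + 18·x^2 + 12·x^3) + (-1 + x + 4·x^2 + 6·x^3 + 3·x^4)·Dx  (order 1).
h: a_k = 3, 3, 15, 45, 132, 411, 1254, 3825, 11703, 35760, …
ICs: h(0) = 3.

f: a_k = 3, 3, 12, 21, 57, 120, 291, 651, 1524, 3477, …
Change of var in L_f (x↦r) gives L₀.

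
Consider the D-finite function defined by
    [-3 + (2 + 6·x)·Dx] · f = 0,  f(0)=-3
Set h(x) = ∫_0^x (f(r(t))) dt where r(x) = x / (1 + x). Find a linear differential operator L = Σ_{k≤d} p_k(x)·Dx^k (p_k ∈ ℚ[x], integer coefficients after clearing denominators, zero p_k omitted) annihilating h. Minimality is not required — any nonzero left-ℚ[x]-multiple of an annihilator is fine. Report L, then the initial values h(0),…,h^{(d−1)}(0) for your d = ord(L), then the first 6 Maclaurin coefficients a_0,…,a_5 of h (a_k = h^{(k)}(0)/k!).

L = -3·Dx + (2 + 10·x + 8·x^2)·Dx^2  (order 2).
h: a_k = 0, -3, -9/4, 21/8, -261/64, 5031/640, …
ICs: h(0) = 0, h′(0) = -3.

f: a_k = -3, -9/2, 27/8, -81/16, 1215/128, -5103/256, …
h₀=f(r): pull back L_f along r ⇒ L₀.
∫: right-multiply L₀ by Dx.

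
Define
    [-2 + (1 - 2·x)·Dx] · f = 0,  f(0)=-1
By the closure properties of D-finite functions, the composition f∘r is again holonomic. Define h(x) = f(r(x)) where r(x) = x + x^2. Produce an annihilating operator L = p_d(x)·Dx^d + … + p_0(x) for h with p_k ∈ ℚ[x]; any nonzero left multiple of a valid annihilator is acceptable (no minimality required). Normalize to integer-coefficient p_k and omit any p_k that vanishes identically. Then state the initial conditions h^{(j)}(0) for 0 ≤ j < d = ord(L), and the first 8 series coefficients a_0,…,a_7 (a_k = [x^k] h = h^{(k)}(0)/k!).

f: a_k = -1, -2, -4, -8, -16, -32, -64, -128, …
f∘r: x↦r, Dx↦Dx/r' in L_f ⇒ L₀.
L = (2 + 4·x) + (-1 + 2·x + 2·x^2)·Dx  (order 1).
h: a_k = -1, -2, -6, -16, -44, -120, -328, -896, …
ICs: h(0) = -1.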